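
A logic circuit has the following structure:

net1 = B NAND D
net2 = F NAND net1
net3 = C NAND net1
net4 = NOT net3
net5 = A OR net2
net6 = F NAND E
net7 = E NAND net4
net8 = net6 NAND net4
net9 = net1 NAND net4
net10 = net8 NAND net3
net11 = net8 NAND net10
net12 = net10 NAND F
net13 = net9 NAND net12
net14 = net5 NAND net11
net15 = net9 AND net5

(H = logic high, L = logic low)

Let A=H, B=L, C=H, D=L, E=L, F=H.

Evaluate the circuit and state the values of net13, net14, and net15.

net13 = H, net14 = L, net15 = L

net1 = B NAND D = L NAND L = H
net2 = F NAND net1 = H NAND H = L
net3 = C NAND net1 = H NAND H = L
net4 = NOT net3 = NOT L = H
net5 = A OR net2 = H OR L = H
net6 = F NAND E = H NAND L = H
net8 = net6 NAND net4 = H NAND H = L
net9 = net1 NAND net4 = H NAND H = L
net10 = net8 NAND net3 = L NAND L = H
net11 = net8 NAND net10 = L NAND H = H
net12 = net10 NAND F = H NAND H = L
net13 = net9 NAND net12 = L NAND L = H
net14 = net5 NAND net11 = H NAND H = L
net15 = net9 AND net5 = L AND H = L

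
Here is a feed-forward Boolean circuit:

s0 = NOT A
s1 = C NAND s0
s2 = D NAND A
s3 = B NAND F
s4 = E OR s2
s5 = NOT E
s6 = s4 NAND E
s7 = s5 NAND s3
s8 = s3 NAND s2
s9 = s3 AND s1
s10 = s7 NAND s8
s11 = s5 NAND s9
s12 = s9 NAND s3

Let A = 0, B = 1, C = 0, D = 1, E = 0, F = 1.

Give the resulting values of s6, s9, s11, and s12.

s6 = 1; s9 = 0; s11 = 1; s12 = 1

s0 = NOT A = NOT 0 = 1
s1 = C NAND s0 = 0 NAND 1 = 1
s2 = D NAND A = 1 NAND 0 = 1
s3 = B NAND F = 1 NAND 1 = 0
s4 = E OR s2 = 0 OR 1 = 1
s5 = NOT E = NOT 0 = 1
s6 = s4 NAND E = 1 NAND 0 = 1
s9 = s3 AND s1 = 0 AND 1 = 0
s11 = s5 NAND s9 = 1 NAND 0 = 1
s12 = s9 NAND s3 = 0 NAND 0 = 1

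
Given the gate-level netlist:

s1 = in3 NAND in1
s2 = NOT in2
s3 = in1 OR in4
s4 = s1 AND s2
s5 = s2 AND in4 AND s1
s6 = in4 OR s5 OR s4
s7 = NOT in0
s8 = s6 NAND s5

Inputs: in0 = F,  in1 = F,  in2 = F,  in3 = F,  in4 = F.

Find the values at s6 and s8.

s6 = T  s8 = T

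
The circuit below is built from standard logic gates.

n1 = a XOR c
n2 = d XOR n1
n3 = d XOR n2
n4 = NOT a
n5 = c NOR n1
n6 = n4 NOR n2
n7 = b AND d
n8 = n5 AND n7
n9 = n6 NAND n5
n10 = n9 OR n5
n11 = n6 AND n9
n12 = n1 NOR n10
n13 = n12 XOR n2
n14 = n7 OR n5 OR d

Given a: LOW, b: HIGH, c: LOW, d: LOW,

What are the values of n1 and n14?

n1 = LOW; n14 = HIGH

n1 = a XOR c = LOW XOR LOW = LOW
n5 = c NOR n1 = LOW NOR LOW = HIGH
n7 = b AND d = HIGH AND LOW = LOW
n14 = n7 OR n5 OR d = LOW OR HIGH OR LOW = HIGH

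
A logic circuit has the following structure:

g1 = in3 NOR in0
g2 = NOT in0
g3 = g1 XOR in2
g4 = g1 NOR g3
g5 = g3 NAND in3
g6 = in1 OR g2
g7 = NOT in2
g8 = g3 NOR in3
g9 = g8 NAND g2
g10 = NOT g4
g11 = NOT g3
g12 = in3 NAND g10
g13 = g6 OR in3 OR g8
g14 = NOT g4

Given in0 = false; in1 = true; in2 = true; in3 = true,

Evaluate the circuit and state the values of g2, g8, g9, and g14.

g2 = true, g8 = false, g9 = true, g14 = true

g1 = in3 NOR in0 = true NOR false = false
g2 = NOT in0 = NOT false = true
g3 = g1 XOR in2 = false XOR true = true
g4 = g1 NOR g3 = false NOR true = false
g8 = g3 NOR in3 = true NOR true = false
g9 = g8 NAND g2 = false NAND true = true
g14 = NOT g4 = NOT false = true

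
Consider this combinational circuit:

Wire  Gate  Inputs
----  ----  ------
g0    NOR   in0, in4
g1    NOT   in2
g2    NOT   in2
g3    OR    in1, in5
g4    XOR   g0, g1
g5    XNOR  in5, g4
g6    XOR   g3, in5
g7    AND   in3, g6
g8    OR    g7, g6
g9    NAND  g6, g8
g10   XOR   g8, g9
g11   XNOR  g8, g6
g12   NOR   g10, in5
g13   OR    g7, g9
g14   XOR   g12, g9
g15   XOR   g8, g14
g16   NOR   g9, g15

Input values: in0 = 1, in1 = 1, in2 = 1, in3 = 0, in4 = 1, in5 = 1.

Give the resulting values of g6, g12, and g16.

g6 = 0  g12 = 0  g16 = 0

g3 = in1 OR in5 = 1 OR 1 = 1
g6 = g3 XOR in5 = 1 XOR 1 = 0
g7 = in3 AND g6 = 0 AND 0 = 0
g8 = g7 OR g6 = 0 OR 0 = 0
g9 = g6 NAND g8 = 0 NAND 0 = 1
g10 = g8 XOR g9 = 0 XOR 1 = 1
g12 = g10 NOR in5 = 1 NOR 1 = 0
g14 = g12 XOR g9 = 0 XOR 1 = 1
g15 = g8 XOR g14 = 0 XOR 1 = 1
g16 = g9 NOR g15 = 1 NOR 1 = 0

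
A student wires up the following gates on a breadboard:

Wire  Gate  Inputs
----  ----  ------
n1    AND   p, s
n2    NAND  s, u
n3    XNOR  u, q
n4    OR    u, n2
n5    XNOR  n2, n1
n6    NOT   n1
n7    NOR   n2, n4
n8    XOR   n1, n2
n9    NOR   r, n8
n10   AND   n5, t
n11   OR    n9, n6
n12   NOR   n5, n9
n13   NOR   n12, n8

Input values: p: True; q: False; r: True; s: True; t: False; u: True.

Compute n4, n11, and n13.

n4 = True, n11 = False, n13 = False

n1 = p AND s = True AND True = True
n2 = s NAND u = True NAND True = False
n4 = u OR n2 = True OR False = True
n5 = n2 XNOR n1 = False XNOR True = False
n6 = NOT n1 = NOT True = False
n8 = n1 XOR n2 = True XOR False = True
n9 = r NOR n8 = True NOR True = False
n11 = n9 OR n6 = False OR False = False
n12 = n5 NOR n9 = False NOR False = True
n13 = n12 NOR n8 = True NOR True = False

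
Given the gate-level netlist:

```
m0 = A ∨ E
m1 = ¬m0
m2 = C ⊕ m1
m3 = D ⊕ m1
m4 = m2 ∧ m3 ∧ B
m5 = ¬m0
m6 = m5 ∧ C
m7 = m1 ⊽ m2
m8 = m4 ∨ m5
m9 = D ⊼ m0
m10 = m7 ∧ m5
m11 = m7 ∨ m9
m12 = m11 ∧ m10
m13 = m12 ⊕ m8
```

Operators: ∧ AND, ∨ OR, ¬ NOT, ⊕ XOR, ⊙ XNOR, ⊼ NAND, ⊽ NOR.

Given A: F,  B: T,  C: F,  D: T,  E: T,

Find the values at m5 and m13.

m0 = A OR E = F OR T = T
m1 = NOT m0 = NOT T = F
m2 = C XOR m1 = F XOR F = F
m3 = D XOR m1 = T XOR F = T
m4 = m2 AND m3 AND B = F AND T AND T = F
m5 = NOT m0 = NOT T = F
m7 = m1 NOR m2 = F NOR F = T
m8 = m4 OR m5 = F OR F = F
m9 = D NAND m0 = T NAND T = F
m10 = m7 AND m5 = T AND F = F
m11 = m7 OR m9 = T OR F = T
m12 = m11 AND m10 = T AND F = F
m13 = m12 XOR m8 = F XOR F = F

m5 = F, m13 = F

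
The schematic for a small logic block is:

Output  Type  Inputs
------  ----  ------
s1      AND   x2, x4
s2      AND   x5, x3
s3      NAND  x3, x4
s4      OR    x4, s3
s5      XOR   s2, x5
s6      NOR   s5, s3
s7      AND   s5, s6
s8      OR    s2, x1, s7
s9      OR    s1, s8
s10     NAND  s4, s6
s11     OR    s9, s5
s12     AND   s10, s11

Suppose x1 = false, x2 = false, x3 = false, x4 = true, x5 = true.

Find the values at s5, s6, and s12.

s1 = x2 AND x4 = false AND true = false
s2 = x5 AND x3 = true AND false = false
s3 = x3 NAND x4 = false NAND true = true
s4 = x4 OR s3 = true OR true = true
s5 = s2 XOR x5 = false XOR true = true
s6 = s5 NOR s3 = true NOR true = false
s7 = s5 AND s6 = true AND false = false
s8 = s2 OR x1 OR s7 = false OR false OR false = false
s9 = s1 OR s8 = false OR false = false
s10 = s4 NAND s6 = true NAND false = true
s11 = s9 OR s5 = false OR true = true
s12 = s10 AND s11 = true AND true = true

s5 = true, s6 = false, s12 = true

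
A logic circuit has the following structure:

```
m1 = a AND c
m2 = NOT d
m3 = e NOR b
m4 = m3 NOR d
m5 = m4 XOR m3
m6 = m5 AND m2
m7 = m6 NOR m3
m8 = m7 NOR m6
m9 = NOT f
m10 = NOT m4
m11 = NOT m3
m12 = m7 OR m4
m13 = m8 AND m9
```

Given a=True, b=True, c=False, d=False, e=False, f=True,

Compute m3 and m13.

m3 = False, m13 = False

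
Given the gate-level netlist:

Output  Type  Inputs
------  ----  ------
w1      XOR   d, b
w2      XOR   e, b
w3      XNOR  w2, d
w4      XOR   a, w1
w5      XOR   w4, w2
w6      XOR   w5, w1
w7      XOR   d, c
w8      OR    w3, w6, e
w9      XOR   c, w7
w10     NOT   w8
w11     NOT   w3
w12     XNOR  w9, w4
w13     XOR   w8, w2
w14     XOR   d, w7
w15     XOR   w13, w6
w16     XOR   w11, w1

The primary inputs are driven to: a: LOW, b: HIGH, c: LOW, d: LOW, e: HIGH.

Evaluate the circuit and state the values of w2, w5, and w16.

w1 = d XOR b = LOW XOR HIGH = HIGH
w2 = e XOR b = HIGH XOR HIGH = LOW
w3 = w2 XNOR d = LOW XNOR LOW = HIGH
w4 = a XOR w1 = LOW XOR HIGH = HIGH
w5 = w4 XOR w2 = HIGH XOR LOW = HIGH
w11 = NOT w3 = NOT HIGH = LOW
w16 = w11 XOR w1 = LOW XOR HIGH = HIGH

w2 = LOW, w5 = HIGH, w16 = HIGH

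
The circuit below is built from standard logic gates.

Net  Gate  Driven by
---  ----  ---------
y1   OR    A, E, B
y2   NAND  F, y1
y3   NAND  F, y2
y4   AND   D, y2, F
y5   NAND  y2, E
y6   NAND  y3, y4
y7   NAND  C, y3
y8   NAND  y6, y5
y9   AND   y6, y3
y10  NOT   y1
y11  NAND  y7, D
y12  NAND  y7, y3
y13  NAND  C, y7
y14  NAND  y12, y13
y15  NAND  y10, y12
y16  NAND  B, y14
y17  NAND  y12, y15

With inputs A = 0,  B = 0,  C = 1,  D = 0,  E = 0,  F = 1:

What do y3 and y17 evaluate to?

y1 = A OR E OR B = 0 OR 0 OR 0 = 0
y2 = F NAND y1 = 1 NAND 0 = 1
y3 = F NAND y2 = 1 NAND 1 = 0
y7 = C NAND y3 = 1 NAND 0 = 1
y10 = NOT y1 = NOT 0 = 1
y12 = y7 NAND y3 = 1 NAND 0 = 1
y15 = y10 NAND y12 = 1 NAND 1 = 0
y17 = y12 NAND y15 = 1 NAND 0 = 1

y3 = 0, y17 = 1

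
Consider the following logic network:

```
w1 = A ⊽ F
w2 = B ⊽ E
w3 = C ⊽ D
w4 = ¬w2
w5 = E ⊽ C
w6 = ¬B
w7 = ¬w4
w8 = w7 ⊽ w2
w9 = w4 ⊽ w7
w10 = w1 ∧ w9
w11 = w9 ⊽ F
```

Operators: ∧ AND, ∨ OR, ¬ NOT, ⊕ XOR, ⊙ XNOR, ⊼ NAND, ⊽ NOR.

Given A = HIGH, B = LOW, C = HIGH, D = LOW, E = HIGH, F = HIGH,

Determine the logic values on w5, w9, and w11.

w5 = LOW, w9 = LOW, w11 = LOW

w2 = B NOR E = LOW NOR HIGH = LOW
w4 = NOT w2 = NOT LOW = HIGH
w5 = E NOR C = HIGH NOR HIGH = LOW
w7 = NOT w4 = NOT HIGH = LOW
w9 = w4 NOR w7 = HIGH NOR LOW = LOW
w11 = w9 NOR F = LOW NOR HIGH = LOW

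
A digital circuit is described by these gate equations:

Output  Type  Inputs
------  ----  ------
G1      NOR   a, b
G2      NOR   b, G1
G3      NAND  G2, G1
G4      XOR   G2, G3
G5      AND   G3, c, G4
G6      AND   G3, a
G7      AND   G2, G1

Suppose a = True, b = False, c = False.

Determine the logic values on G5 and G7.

G5 = False  G7 = False

G1 = a NOR b = True NOR False = False
G2 = b NOR G1 = False NOR False = True
G3 = G2 NAND G1 = True NAND False = True
G4 = G2 XOR G3 = True XOR True = False
G5 = G3 AND c AND G4 = True AND False AND False = False
G7 = G2 AND G1 = True AND False = False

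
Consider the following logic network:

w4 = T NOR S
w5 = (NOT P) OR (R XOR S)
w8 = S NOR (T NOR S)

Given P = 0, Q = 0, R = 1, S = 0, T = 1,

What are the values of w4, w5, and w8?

w4 = 1 NOR 0 = 0
w5 = (NOT 0) OR (1 XOR 0) = 1
w8 = 0 NOR (1 NOR 0) = 1

w4 = 0; w5 = 1; w8 = 1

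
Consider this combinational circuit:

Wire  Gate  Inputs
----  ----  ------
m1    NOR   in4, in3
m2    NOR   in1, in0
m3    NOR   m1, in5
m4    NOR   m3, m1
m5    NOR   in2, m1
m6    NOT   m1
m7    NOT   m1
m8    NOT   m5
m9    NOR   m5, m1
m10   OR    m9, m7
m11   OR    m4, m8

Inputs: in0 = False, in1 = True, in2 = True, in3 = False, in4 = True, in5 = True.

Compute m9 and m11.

m9 = True; m11 = True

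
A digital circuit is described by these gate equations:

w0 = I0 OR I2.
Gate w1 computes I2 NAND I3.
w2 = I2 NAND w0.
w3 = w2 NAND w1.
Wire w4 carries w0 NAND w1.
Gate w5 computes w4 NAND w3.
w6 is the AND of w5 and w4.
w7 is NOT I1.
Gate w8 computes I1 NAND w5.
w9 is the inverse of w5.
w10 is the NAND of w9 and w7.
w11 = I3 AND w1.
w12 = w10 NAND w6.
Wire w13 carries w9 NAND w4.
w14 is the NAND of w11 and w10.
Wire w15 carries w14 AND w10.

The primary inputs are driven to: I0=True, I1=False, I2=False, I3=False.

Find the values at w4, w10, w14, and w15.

w0 = I0 OR I2 = True OR False = True
w1 = I2 NAND I3 = False NAND False = True
w2 = I2 NAND w0 = False NAND True = True
w3 = w2 NAND w1 = True NAND True = False
w4 = w0 NAND w1 = True NAND True = False
w5 = w4 NAND w3 = False NAND False = True
w7 = NOT I1 = NOT False = True
w9 = NOT w5 = NOT True = False
w10 = w9 NAND w7 = False NAND True = True
w11 = I3 AND w1 = False AND True = False
w14 = w11 NAND w10 = False NAND True = True
w15 = w14 AND w10 = True AND True = True

w4 = False  w10 = True  w14 = True  w15 = True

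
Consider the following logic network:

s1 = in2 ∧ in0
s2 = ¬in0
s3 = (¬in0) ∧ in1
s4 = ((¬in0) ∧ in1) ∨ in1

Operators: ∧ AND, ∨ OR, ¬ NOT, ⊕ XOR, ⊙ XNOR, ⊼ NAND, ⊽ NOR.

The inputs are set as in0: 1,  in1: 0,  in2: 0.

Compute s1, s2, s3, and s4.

s1 = 0 ∧ 1 = 0
s2 = ¬1 = 0
s3 = (¬1) ∧ 0 = 0
s4 = ((¬1) ∧ 0) ∨ 0 = 0

s1 = 0; s2 = 0; s3 = 0; s4 = 0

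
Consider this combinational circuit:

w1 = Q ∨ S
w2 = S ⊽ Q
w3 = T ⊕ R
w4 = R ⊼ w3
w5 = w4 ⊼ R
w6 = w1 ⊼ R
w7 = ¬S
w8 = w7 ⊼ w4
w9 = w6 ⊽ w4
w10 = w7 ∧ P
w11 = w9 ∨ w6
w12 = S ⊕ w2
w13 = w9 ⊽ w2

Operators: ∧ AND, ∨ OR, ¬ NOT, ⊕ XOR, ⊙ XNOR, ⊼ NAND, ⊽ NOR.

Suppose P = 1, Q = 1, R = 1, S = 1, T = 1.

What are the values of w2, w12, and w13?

w1 = Q OR S = 1 OR 1 = 1
w2 = S NOR Q = 1 NOR 1 = 0
w3 = T XOR R = 1 XOR 1 = 0
w4 = R NAND w3 = 1 NAND 0 = 1
w6 = w1 NAND R = 1 NAND 1 = 0
w9 = w6 NOR w4 = 0 NOR 1 = 0
w12 = S XOR w2 = 1 XOR 0 = 1
w13 = w9 NOR w2 = 0 NOR 0 = 1

w2 = 0, w12 = 1, w13 = 1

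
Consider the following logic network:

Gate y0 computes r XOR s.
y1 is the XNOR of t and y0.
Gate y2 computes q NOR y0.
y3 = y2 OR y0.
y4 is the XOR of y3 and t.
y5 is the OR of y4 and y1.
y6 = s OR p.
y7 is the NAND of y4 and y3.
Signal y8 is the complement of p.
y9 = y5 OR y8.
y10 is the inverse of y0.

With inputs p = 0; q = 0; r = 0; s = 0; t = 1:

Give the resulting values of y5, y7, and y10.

y5 = 0; y7 = 1; y10 = 1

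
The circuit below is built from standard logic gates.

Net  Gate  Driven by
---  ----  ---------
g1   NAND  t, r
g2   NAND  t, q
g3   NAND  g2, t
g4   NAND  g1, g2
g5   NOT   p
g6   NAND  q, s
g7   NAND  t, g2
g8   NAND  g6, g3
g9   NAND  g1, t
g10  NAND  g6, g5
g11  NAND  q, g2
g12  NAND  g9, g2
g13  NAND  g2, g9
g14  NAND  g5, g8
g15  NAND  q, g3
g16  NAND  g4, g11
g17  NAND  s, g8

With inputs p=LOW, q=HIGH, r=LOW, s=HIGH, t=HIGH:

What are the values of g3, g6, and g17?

g2 = t NAND q = HIGH NAND HIGH = LOW
g3 = g2 NAND t = LOW NAND HIGH = HIGH
g6 = q NAND s = HIGH NAND HIGH = LOW
g8 = g6 NAND g3 = LOW NAND HIGH = HIGH
g17 = s NAND g8 = HIGH NAND HIGH = LOW

g3 = HIGH; g6 = LOW; g17 = LOW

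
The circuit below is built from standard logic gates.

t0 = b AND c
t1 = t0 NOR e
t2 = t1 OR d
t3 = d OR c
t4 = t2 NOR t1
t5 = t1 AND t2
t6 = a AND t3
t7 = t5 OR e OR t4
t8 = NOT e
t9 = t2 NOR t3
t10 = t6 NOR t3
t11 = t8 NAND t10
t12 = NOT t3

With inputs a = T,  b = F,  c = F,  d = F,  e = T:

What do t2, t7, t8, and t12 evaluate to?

t0 = b AND c = F AND F = F
t1 = t0 NOR e = F NOR T = F
t2 = t1 OR d = F OR F = F
t3 = d OR c = F OR F = F
t4 = t2 NOR t1 = F NOR F = T
t5 = t1 AND t2 = F AND F = F
t7 = t5 OR e OR t4 = F OR T OR T = T
t8 = NOT e = NOT T = F
t12 = NOT t3 = NOT F = T

t2 = F; t7 = T; t8 = F; t12 = T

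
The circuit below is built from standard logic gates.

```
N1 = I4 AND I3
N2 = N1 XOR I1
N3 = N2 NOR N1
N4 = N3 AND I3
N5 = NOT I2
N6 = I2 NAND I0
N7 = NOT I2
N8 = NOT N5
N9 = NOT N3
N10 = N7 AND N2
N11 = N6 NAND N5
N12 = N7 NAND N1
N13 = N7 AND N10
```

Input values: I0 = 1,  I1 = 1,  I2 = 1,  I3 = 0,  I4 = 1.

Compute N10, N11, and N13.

N1 = I4 AND I3 = 1 AND 0 = 0
N2 = N1 XOR I1 = 0 XOR 1 = 1
N5 = NOT I2 = NOT 1 = 0
N6 = I2 NAND I0 = 1 NAND 1 = 0
N7 = NOT I2 = NOT 1 = 0
N10 = N7 AND N2 = 0 AND 1 = 0
N11 = N6 NAND N5 = 0 NAND 0 = 1
N13 = N7 AND N10 = 0 AND 0 = 0

N10 = 0, N11 = 1, N13 = 0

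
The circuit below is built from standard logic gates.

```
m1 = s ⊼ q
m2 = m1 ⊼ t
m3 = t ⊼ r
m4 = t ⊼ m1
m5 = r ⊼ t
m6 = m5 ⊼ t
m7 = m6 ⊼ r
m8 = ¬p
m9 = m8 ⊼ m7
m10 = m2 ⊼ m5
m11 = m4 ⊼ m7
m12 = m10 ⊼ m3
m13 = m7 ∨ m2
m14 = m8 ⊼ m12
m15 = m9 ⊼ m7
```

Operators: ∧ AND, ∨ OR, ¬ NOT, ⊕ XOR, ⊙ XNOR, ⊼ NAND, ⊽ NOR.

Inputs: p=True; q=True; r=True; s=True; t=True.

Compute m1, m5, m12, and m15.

m1 = s NAND q = True NAND True = False
m2 = m1 NAND t = False NAND True = True
m3 = t NAND r = True NAND True = False
m5 = r NAND t = True NAND True = False
m6 = m5 NAND t = False NAND True = True
m7 = m6 NAND r = True NAND True = False
m8 = NOT p = NOT True = False
m9 = m8 NAND m7 = False NAND False = True
m10 = m2 NAND m5 = True NAND False = True
m12 = m10 NAND m3 = True NAND False = True
m15 = m9 NAND m7 = True NAND False = True

m1 = False  m5 = False  m12 = True  m15 = True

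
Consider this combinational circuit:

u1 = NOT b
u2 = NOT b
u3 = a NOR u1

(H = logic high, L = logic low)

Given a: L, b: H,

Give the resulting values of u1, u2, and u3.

u1 = L  u2 = L  u3 = H

u1 = NOT b = NOT H = L
u2 = NOT b = NOT H = L
u3 = a NOR u1 = L NOR L = H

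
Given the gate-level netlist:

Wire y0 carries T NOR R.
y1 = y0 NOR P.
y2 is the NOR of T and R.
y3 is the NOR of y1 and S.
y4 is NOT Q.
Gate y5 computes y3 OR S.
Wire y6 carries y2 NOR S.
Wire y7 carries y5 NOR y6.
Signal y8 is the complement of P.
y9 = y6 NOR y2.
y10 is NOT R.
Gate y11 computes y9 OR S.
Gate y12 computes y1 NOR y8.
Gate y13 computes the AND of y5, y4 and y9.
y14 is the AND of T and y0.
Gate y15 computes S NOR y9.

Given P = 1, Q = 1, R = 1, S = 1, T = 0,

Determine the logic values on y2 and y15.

y2 = T NOR R = 0 NOR 1 = 0
y6 = y2 NOR S = 0 NOR 1 = 0
y9 = y6 NOR y2 = 0 NOR 0 = 1
y15 = S NOR y9 = 1 NOR 1 = 0

y2 = 0, y15 = 0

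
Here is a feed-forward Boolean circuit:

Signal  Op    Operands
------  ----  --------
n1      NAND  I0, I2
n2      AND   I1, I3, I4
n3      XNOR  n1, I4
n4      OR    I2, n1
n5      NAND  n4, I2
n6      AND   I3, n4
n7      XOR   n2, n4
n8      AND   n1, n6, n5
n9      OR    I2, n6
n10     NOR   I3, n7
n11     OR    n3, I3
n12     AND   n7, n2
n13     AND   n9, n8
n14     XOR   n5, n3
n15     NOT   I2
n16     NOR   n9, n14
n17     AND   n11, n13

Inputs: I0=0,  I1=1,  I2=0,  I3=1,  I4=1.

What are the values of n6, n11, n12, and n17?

n6 = 1, n11 = 1, n12 = 0, n17 = 1

n1 = I0 NAND I2 = 0 NAND 0 = 1
n2 = I1 AND I3 AND I4 = 1 AND 1 AND 1 = 1
n3 = n1 XNOR I4 = 1 XNOR 1 = 1
n4 = I2 OR n1 = 0 OR 1 = 1
n5 = n4 NAND I2 = 1 NAND 0 = 1
n6 = I3 AND n4 = 1 AND 1 = 1
n7 = n2 XOR n4 = 1 XOR 1 = 0
n8 = n1 AND n6 AND n5 = 1 AND 1 AND 1 = 1
n9 = I2 OR n6 = 0 OR 1 = 1
n11 = n3 OR I3 = 1 OR 1 = 1
n12 = n7 AND n2 = 0 AND 1 = 0
n13 = n9 AND n8 = 1 AND 1 = 1
n17 = n11 AND n13 = 1 AND 1 = 1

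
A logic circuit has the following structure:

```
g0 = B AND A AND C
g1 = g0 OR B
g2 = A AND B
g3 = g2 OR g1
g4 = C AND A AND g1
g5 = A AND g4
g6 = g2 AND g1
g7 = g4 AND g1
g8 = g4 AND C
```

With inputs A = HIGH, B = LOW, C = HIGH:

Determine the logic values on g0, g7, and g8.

g0 = LOW, g7 = LOW, g8 = LOW

g0 = B AND A AND C = LOW AND HIGH AND HIGH = LOW
g1 = g0 OR B = LOW OR LOW = LOW
g4 = C AND A AND g1 = HIGH AND HIGH AND LOW = LOW
g7 = g4 AND g1 = LOW AND LOW = LOW
g8 = g4 AND C = LOW AND HIGH = LOW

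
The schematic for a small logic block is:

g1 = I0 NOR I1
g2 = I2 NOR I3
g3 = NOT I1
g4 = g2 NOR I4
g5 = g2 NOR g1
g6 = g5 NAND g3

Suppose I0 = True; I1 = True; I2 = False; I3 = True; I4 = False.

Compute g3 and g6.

g1 = I0 NOR I1 = True NOR True = False
g2 = I2 NOR I3 = False NOR True = False
g3 = NOT I1 = NOT True = False
g5 = g2 NOR g1 = False NOR False = True
g6 = g5 NAND g3 = True NAND False = True

g3 = False; g6 = True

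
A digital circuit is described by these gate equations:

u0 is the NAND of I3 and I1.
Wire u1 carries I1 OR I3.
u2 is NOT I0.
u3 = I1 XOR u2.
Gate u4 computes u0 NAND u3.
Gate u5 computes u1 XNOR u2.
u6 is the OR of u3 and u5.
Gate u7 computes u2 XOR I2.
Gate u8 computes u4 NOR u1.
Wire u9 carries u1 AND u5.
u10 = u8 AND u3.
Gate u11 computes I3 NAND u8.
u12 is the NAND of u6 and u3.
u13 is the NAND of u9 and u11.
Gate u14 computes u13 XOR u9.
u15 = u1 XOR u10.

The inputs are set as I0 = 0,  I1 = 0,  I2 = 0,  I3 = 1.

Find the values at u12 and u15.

u12 = 0  u15 = 1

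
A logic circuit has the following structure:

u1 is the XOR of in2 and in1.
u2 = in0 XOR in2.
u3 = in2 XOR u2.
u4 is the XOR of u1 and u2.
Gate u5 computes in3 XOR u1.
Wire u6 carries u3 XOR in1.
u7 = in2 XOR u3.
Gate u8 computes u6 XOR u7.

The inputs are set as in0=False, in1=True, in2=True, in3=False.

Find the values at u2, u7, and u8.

u2 = True, u7 = True, u8 = False

u2 = in0 XOR in2 = False XOR True = True
u3 = in2 XOR u2 = True XOR True = False
u6 = u3 XOR in1 = False XOR True = True
u7 = in2 XOR u3 = True XOR False = True
u8 = u6 XOR u7 = True XOR True = False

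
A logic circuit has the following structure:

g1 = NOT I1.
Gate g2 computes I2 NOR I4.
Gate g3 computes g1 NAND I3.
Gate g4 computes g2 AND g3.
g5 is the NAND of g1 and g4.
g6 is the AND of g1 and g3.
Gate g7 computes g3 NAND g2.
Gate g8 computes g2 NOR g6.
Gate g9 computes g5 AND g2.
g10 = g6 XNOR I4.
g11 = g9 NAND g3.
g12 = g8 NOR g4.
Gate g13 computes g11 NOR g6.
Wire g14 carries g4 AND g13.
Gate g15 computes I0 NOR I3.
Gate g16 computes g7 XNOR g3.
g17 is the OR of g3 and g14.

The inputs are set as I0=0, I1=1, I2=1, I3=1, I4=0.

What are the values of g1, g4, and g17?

g1 = NOT I1 = NOT 1 = 0
g2 = I2 NOR I4 = 1 NOR 0 = 0
g3 = g1 NAND I3 = 0 NAND 1 = 1
g4 = g2 AND g3 = 0 AND 1 = 0
g5 = g1 NAND g4 = 0 NAND 0 = 1
g6 = g1 AND g3 = 0 AND 1 = 0
g9 = g5 AND g2 = 1 AND 0 = 0
g11 = g9 NAND g3 = 0 NAND 1 = 1
g13 = g11 NOR g6 = 1 NOR 0 = 0
g14 = g4 AND g13 = 0 AND 0 = 0
g17 = g3 OR g14 = 1 OR 0 = 1

g1 = 0; g4 = 0; g17 = 1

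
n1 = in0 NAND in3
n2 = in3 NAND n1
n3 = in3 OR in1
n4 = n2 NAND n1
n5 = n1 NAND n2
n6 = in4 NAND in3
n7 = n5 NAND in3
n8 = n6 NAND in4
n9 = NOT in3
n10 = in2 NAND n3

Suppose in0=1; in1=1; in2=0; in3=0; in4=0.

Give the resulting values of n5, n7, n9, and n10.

n5 = 0; n7 = 1; n9 = 1; n10 = 1

n1 = in0 NAND in3 = 1 NAND 0 = 1
n2 = in3 NAND n1 = 0 NAND 1 = 1
n3 = in3 OR in1 = 0 OR 1 = 1
n5 = n1 NAND n2 = 1 NAND 1 = 0
n7 = n5 NAND in3 = 0 NAND 0 = 1
n9 = NOT in3 = NOT 0 = 1
n10 = in2 NAND n3 = 0 NAND 1 = 1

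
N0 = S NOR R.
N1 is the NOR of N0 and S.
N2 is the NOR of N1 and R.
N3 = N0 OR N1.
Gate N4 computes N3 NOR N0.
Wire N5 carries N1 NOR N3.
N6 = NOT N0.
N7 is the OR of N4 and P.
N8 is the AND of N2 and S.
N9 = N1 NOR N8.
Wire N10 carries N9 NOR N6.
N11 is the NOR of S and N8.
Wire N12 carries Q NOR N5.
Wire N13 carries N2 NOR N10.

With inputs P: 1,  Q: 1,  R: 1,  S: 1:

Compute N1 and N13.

N0 = S NOR R = 1 NOR 1 = 0
N1 = N0 NOR S = 0 NOR 1 = 0
N2 = N1 NOR R = 0 NOR 1 = 0
N6 = NOT N0 = NOT 0 = 1
N8 = N2 AND S = 0 AND 1 = 0
N9 = N1 NOR N8 = 0 NOR 0 = 1
N10 = N9 NOR N6 = 1 NOR 1 = 0
N13 = N2 NOR N10 = 0 NOR 0 = 1

N1 = 0, N13 = 1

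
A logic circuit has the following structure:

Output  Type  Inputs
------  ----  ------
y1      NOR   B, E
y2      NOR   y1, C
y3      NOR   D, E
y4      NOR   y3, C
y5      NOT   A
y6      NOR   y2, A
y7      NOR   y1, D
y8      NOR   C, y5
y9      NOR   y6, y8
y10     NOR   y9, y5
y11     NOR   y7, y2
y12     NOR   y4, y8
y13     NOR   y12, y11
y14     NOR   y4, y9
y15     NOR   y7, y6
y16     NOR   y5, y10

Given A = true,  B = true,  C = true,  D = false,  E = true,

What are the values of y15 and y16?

y1 = B NOR E = true NOR true = false
y2 = y1 NOR C = false NOR true = false
y5 = NOT A = NOT true = false
y6 = y2 NOR A = false NOR true = false
y7 = y1 NOR D = false NOR false = true
y8 = C NOR y5 = true NOR false = false
y9 = y6 NOR y8 = false NOR false = true
y10 = y9 NOR y5 = true NOR false = false
y15 = y7 NOR y6 = true NOR false = false
y16 = y5 NOR y10 = false NOR false = true

y15 = false  y16 = true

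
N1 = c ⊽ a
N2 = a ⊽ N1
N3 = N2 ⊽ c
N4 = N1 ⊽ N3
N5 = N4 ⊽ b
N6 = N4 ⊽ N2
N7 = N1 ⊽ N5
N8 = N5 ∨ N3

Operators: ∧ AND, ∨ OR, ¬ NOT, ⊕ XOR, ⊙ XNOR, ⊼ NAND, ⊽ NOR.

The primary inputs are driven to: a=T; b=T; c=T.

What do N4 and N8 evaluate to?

N4 = T  N8 = F

N1 = c NOR a = T NOR T = F
N2 = a NOR N1 = T NOR F = F
N3 = N2 NOR c = F NOR T = F
N4 = N1 NOR N3 = F NOR F = T
N5 = N4 NOR b = T NOR T = F
N8 = N5 OR N3 = F OR F = F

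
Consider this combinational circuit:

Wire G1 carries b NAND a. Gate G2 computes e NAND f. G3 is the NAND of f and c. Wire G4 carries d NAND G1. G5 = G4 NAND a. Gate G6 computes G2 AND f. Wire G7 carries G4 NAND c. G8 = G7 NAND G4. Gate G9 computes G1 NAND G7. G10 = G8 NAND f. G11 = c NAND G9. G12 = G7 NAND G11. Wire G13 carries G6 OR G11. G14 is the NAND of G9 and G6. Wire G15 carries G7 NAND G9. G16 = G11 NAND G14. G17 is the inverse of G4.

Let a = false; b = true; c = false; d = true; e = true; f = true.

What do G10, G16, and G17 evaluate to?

G10 = false; G16 = false; G17 = true

G1 = b NAND a = true NAND false = true
G2 = e NAND f = true NAND true = false
G4 = d NAND G1 = true NAND true = false
G6 = G2 AND f = false AND true = false
G7 = G4 NAND c = false NAND false = true
G8 = G7 NAND G4 = true NAND false = true
G9 = G1 NAND G7 = true NAND true = false
G10 = G8 NAND f = true NAND true = false
G11 = c NAND G9 = false NAND false = true
G14 = G9 NAND G6 = false NAND false = true
G16 = G11 NAND G14 = true NAND true = false
G17 = NOT G4 = NOT false = true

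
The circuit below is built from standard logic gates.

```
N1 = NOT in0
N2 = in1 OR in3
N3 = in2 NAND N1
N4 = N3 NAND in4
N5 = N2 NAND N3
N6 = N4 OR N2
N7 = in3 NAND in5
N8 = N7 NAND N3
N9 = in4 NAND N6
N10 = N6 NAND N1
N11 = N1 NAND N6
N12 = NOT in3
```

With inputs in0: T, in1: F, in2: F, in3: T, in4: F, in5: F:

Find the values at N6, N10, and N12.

N6 = T; N10 = T; N12 = F

N1 = NOT in0 = NOT T = F
N2 = in1 OR in3 = F OR T = T
N3 = in2 NAND N1 = F NAND F = T
N4 = N3 NAND in4 = T NAND F = T
N6 = N4 OR N2 = T OR T = T
N10 = N6 NAND N1 = T NAND F = T
N12 = NOT in3 = NOT T = F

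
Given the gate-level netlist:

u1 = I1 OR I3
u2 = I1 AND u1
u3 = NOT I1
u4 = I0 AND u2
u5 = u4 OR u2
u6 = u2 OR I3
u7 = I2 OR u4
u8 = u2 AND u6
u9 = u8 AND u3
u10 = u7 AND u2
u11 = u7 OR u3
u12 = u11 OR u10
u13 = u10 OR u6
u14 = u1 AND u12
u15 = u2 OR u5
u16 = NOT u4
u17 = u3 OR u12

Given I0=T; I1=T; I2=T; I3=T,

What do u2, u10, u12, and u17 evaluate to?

u2 = T, u10 = T, u12 = T, u17 = T

u1 = I1 OR I3 = T OR T = T
u2 = I1 AND u1 = T AND T = T
u3 = NOT I1 = NOT T = F
u4 = I0 AND u2 = T AND T = T
u7 = I2 OR u4 = T OR T = T
u10 = u7 AND u2 = T AND T = T
u11 = u7 OR u3 = T OR F = T
u12 = u11 OR u10 = T OR T = T
u17 = u3 OR u12 = F OR T = T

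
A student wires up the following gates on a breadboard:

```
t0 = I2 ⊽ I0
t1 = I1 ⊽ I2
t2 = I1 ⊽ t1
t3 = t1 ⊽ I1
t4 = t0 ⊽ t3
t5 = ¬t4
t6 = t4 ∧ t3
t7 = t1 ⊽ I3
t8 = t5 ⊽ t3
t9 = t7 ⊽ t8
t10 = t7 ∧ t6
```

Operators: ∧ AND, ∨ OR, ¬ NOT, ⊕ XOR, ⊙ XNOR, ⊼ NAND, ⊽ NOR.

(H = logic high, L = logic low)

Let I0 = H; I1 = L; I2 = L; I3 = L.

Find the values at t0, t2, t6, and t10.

t0 = I2 NOR I0 = L NOR H = L
t1 = I1 NOR I2 = L NOR L = H
t2 = I1 NOR t1 = L NOR H = L
t3 = t1 NOR I1 = H NOR L = L
t4 = t0 NOR t3 = L NOR L = H
t6 = t4 AND t3 = H AND L = L
t7 = t1 NOR I3 = H NOR L = L
t10 = t7 AND t6 = L AND L = L

t0 = L, t2 = L, t6 = L, t10 = L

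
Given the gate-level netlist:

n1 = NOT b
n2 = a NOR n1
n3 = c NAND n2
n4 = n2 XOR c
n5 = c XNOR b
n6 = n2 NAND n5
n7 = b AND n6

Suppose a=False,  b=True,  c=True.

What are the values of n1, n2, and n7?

n1 = NOT b = NOT True = False
n2 = a NOR n1 = False NOR False = True
n5 = c XNOR b = True XNOR True = True
n6 = n2 NAND n5 = True NAND True = False
n7 = b AND n6 = True AND False = False

n1 = False, n2 = True, n7 = False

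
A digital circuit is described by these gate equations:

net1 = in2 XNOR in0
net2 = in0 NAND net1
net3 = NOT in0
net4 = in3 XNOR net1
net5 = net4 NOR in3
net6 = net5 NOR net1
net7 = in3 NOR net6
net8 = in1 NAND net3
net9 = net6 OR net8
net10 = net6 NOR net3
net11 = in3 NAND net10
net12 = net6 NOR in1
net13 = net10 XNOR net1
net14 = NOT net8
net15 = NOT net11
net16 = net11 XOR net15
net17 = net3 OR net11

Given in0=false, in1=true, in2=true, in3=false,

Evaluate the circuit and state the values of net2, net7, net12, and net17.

net2 = true; net7 = false; net12 = false; net17 = true

net1 = in2 XNOR in0 = true XNOR false = false
net2 = in0 NAND net1 = false NAND false = true
net3 = NOT in0 = NOT false = true
net4 = in3 XNOR net1 = false XNOR false = true
net5 = net4 NOR in3 = true NOR false = false
net6 = net5 NOR net1 = false NOR false = true
net7 = in3 NOR net6 = false NOR true = false
net10 = net6 NOR net3 = true NOR true = false
net11 = in3 NAND net10 = false NAND false = true
net12 = net6 NOR in1 = true NOR true = false
net17 = net3 OR net11 = true OR true = true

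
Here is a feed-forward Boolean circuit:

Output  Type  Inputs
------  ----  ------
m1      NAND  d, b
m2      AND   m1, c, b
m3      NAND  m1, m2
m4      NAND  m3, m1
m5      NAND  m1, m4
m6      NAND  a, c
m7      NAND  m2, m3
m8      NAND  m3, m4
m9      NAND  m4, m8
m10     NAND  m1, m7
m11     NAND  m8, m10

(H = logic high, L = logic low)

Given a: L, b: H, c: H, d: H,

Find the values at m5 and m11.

m5 = H  m11 = H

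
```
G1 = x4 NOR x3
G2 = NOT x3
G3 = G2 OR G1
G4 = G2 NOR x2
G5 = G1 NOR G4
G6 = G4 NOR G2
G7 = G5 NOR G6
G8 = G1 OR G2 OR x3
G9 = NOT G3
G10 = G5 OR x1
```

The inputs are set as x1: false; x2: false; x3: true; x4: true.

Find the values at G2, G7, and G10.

G2 = false  G7 = true  G10 = false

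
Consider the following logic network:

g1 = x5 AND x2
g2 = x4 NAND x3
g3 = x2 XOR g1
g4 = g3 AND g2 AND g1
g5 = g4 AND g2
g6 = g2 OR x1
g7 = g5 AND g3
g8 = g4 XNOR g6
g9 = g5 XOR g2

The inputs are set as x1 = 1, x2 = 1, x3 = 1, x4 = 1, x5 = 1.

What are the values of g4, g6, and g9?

g4 = 0, g6 = 1, g9 = 0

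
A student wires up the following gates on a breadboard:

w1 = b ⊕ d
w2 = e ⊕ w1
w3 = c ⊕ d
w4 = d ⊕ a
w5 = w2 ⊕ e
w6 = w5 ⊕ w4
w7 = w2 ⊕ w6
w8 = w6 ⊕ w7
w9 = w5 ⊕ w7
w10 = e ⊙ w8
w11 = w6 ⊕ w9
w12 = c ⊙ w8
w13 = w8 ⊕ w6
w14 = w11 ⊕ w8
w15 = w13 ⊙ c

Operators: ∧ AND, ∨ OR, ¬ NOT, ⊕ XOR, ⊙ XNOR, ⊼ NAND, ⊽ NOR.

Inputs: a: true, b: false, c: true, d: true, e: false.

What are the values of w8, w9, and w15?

w8 = true, w9 = true, w15 = false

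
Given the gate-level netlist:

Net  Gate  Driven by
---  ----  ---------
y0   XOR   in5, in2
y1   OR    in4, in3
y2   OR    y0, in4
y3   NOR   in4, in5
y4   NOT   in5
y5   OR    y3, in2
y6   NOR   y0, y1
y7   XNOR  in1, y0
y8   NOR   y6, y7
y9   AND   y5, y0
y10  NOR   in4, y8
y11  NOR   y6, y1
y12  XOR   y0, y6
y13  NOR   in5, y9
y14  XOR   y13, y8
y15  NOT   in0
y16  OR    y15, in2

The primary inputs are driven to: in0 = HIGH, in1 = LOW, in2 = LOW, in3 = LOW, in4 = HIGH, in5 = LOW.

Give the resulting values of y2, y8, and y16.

y2 = HIGH, y8 = LOW, y16 = LOW

y0 = in5 XOR in2 = LOW XOR LOW = LOW
y1 = in4 OR in3 = HIGH OR LOW = HIGH
y2 = y0 OR in4 = LOW OR HIGH = HIGH
y6 = y0 NOR y1 = LOW NOR HIGH = LOW
y7 = in1 XNOR y0 = LOW XNOR LOW = HIGH
y8 = y6 NOR y7 = LOW NOR HIGH = LOW
y15 = NOT in0 = NOT HIGH = LOW
y16 = y15 OR in2 = LOW OR LOW = LOW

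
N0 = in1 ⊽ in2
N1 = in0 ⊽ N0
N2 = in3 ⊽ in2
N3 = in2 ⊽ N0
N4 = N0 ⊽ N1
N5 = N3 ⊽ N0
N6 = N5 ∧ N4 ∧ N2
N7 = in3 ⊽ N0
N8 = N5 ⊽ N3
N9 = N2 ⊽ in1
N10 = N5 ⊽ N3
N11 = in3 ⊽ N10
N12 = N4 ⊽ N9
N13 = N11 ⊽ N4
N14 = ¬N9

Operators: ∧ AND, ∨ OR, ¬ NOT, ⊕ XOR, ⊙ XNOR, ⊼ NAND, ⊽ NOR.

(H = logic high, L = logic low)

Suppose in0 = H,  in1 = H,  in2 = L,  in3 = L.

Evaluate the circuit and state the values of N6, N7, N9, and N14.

N0 = in1 NOR in2 = H NOR L = L
N1 = in0 NOR N0 = H NOR L = L
N2 = in3 NOR in2 = L NOR L = H
N3 = in2 NOR N0 = L NOR L = H
N4 = N0 NOR N1 = L NOR L = H
N5 = N3 NOR N0 = H NOR L = L
N6 = N5 AND N4 AND N2 = L AND H AND H = L
N7 = in3 NOR N0 = L NOR L = H
N9 = N2 NOR in1 = H NOR H = L
N14 = NOT N9 = NOT L = H

N6 = L  N7 = H  N9 = L  N14 = H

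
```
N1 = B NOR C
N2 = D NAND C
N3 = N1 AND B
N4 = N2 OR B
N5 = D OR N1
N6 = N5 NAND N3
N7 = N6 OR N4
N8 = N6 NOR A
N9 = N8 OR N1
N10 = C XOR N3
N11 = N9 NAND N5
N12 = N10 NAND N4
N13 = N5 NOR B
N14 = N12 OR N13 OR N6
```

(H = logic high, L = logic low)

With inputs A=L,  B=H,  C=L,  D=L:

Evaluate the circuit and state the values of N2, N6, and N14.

N2 = H, N6 = H, N14 = H

N1 = B NOR C = H NOR L = L
N2 = D NAND C = L NAND L = H
N3 = N1 AND B = L AND H = L
N4 = N2 OR B = H OR H = H
N5 = D OR N1 = L OR L = L
N6 = N5 NAND N3 = L NAND L = H
N10 = C XOR N3 = L XOR L = L
N12 = N10 NAND N4 = L NAND H = H
N13 = N5 NOR B = L NOR H = L
N14 = N12 OR N13 OR N6 = H OR L OR H = H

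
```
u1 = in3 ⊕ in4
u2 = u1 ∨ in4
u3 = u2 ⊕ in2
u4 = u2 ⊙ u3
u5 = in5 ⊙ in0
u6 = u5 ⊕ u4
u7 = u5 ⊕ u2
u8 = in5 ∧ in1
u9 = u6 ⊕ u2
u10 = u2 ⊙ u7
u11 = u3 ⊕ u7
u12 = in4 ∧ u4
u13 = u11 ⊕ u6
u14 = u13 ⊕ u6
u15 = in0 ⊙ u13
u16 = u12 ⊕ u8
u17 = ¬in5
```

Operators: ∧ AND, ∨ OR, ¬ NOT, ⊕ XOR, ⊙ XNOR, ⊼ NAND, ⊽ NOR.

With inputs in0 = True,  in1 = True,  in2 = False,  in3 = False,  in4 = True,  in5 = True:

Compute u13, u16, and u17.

u13 = True, u16 = False, u17 = False

u1 = in3 XOR in4 = False XOR True = True
u2 = u1 OR in4 = True OR True = True
u3 = u2 XOR in2 = True XOR False = True
u4 = u2 XNOR u3 = True XNOR True = True
u5 = in5 XNOR in0 = True XNOR True = True
u6 = u5 XOR u4 = True XOR True = False
u7 = u5 XOR u2 = True XOR True = False
u8 = in5 AND in1 = True AND True = True
u11 = u3 XOR u7 = True XOR False = True
u12 = in4 AND u4 = True AND True = True
u13 = u11 XOR u6 = True XOR False = True
u16 = u12 XOR u8 = True XOR True = False
u17 = NOT in5 = NOT True = False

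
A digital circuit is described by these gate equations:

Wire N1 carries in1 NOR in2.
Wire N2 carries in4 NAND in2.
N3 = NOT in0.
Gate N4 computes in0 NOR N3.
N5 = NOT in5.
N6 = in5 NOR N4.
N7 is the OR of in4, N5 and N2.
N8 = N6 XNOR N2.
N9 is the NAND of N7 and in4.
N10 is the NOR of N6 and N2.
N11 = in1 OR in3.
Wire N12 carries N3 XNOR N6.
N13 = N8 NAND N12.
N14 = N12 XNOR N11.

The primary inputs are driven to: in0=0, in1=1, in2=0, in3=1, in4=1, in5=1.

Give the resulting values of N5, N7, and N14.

N2 = in4 NAND in2 = 1 NAND 0 = 1
N3 = NOT in0 = NOT 0 = 1
N4 = in0 NOR N3 = 0 NOR 1 = 0
N5 = NOT in5 = NOT 1 = 0
N6 = in5 NOR N4 = 1 NOR 0 = 0
N7 = in4 OR N5 OR N2 = 1 OR 0 OR 1 = 1
N11 = in1 OR in3 = 1 OR 1 = 1
N12 = N3 XNOR N6 = 1 XNOR 0 = 0
N14 = N12 XNOR N11 = 0 XNOR 1 = 0

N5 = 0, N7 = 1, N14 = 0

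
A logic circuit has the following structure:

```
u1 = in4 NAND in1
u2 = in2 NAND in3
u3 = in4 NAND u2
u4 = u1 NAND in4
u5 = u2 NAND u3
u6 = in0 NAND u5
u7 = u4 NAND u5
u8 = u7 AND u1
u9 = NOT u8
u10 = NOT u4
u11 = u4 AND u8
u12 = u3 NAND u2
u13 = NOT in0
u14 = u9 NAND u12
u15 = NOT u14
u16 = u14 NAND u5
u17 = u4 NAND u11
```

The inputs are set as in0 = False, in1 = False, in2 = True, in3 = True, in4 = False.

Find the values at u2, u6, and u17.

u2 = False; u6 = True; u17 = True

u1 = in4 NAND in1 = False NAND False = True
u2 = in2 NAND in3 = True NAND True = False
u3 = in4 NAND u2 = False NAND False = True
u4 = u1 NAND in4 = True NAND False = True
u5 = u2 NAND u3 = False NAND True = True
u6 = in0 NAND u5 = False NAND True = True
u7 = u4 NAND u5 = True NAND True = False
u8 = u7 AND u1 = False AND True = False
u11 = u4 AND u8 = True AND False = False
u17 = u4 NAND u11 = True NAND False = True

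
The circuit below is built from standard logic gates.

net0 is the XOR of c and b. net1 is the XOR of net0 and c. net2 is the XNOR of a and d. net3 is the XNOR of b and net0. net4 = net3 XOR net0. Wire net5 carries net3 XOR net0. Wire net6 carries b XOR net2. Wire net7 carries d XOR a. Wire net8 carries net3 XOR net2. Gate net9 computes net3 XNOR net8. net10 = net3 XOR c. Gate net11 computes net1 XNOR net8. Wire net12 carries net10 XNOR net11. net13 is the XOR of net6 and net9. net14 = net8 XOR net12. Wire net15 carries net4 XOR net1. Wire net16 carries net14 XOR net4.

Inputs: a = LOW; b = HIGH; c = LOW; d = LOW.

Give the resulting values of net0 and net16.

net0 = c XOR b = LOW XOR HIGH = HIGH
net1 = net0 XOR c = HIGH XOR LOW = HIGH
net2 = a XNOR d = LOW XNOR LOW = HIGH
net3 = b XNOR net0 = HIGH XNOR HIGH = HIGH
net4 = net3 XOR net0 = HIGH XOR HIGH = LOW
net8 = net3 XOR net2 = HIGH XOR HIGH = LOW
net10 = net3 XOR c = HIGH XOR LOW = HIGH
net11 = net1 XNOR net8 = HIGH XNOR LOW = LOW
net12 = net10 XNOR net11 = HIGH XNOR LOW = LOW
net14 = net8 XOR net12 = LOW XOR LOW = LOW
net16 = net14 XOR net4 = LOW XOR LOW = LOW

net0 = HIGH  net16 = LOW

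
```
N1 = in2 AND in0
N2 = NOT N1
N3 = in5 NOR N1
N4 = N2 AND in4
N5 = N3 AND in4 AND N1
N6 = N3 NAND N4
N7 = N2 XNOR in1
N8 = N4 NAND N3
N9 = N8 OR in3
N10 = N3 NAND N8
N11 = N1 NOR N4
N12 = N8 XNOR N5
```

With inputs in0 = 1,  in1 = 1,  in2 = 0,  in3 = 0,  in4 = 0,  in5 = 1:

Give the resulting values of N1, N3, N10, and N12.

N1 = in2 AND in0 = 0 AND 1 = 0
N2 = NOT N1 = NOT 0 = 1
N3 = in5 NOR N1 = 1 NOR 0 = 0
N4 = N2 AND in4 = 1 AND 0 = 0
N5 = N3 AND in4 AND N1 = 0 AND 0 AND 0 = 0
N8 = N4 NAND N3 = 0 NAND 0 = 1
N10 = N3 NAND N8 = 0 NAND 1 = 1
N12 = N8 XNOR N5 = 1 XNOR 0 = 0

N1 = 0  N3 = 0  N10 = 1  N12 = 0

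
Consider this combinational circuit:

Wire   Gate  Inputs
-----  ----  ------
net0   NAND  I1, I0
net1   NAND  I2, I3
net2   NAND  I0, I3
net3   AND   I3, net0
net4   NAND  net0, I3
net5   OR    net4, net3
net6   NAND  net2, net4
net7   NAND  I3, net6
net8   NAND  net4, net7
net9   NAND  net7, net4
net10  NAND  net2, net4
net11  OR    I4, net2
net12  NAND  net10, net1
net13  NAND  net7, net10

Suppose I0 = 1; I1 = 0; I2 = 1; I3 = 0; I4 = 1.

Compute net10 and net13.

net0 = I1 NAND I0 = 0 NAND 1 = 1
net2 = I0 NAND I3 = 1 NAND 0 = 1
net4 = net0 NAND I3 = 1 NAND 0 = 1
net6 = net2 NAND net4 = 1 NAND 1 = 0
net7 = I3 NAND net6 = 0 NAND 0 = 1
net10 = net2 NAND net4 = 1 NAND 1 = 0
net13 = net7 NAND net10 = 1 NAND 0 = 1

net10 = 0, net13 = 1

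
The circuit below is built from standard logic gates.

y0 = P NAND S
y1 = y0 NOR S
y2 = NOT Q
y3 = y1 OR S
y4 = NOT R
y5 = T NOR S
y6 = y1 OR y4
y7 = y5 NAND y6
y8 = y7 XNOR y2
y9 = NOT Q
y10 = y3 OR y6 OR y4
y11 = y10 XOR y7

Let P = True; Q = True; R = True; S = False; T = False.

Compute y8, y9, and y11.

y0 = P NAND S = True NAND False = True
y1 = y0 NOR S = True NOR False = False
y2 = NOT Q = NOT True = False
y3 = y1 OR S = False OR False = False
y4 = NOT R = NOT True = False
y5 = T NOR S = False NOR False = True
y6 = y1 OR y4 = False OR False = False
y7 = y5 NAND y6 = True NAND False = True
y8 = y7 XNOR y2 = True XNOR False = False
y9 = NOT Q = NOT True = False
y10 = y3 OR y6 OR y4 = False OR False OR False = False
y11 = y10 XOR y7 = False XOR True = True

y8 = False, y9 = False, y11 = True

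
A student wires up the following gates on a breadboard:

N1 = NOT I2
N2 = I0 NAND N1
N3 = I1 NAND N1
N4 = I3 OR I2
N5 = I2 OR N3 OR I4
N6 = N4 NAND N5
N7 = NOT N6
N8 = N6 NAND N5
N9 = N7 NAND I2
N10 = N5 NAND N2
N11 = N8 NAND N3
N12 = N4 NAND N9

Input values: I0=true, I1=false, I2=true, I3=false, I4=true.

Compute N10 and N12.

N10 = false, N12 = true

N1 = NOT I2 = NOT true = false
N2 = I0 NAND N1 = true NAND false = true
N3 = I1 NAND N1 = false NAND false = true
N4 = I3 OR I2 = false OR true = true
N5 = I2 OR N3 OR I4 = true OR true OR true = true
N6 = N4 NAND N5 = true NAND true = false
N7 = NOT N6 = NOT false = true
N9 = N7 NAND I2 = true NAND true = false
N10 = N5 NAND N2 = true NAND true = false
N12 = N4 NAND N9 = true NAND false = true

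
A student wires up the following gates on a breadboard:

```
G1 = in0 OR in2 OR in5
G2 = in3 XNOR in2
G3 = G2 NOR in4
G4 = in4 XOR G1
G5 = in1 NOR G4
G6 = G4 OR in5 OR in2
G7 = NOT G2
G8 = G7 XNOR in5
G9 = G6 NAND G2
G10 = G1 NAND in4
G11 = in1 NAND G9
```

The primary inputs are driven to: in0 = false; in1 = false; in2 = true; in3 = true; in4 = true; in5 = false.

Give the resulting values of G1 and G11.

G1 = true  G11 = true

G1 = in0 OR in2 OR in5 = false OR true OR false = true
G2 = in3 XNOR in2 = true XNOR true = true
G4 = in4 XOR G1 = true XOR true = false
G6 = G4 OR in5 OR in2 = false OR false OR true = true
G9 = G6 NAND G2 = true NAND true = false
G11 = in1 NAND G9 = false NAND false = true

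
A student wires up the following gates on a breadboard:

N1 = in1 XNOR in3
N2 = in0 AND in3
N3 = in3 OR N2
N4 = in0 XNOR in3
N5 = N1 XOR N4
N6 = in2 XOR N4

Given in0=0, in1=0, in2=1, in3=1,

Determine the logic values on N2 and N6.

N2 = in0 AND in3 = 0 AND 1 = 0
N4 = in0 XNOR in3 = 0 XNOR 1 = 0
N6 = in2 XOR N4 = 1 XOR 0 = 1

N2 = 0; N6 = 1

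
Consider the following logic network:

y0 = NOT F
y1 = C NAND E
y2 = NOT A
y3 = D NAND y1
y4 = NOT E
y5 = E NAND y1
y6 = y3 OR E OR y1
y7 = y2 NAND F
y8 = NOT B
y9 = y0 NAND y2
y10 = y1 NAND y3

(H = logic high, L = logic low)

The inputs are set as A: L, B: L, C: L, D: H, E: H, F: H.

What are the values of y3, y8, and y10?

y1 = C NAND E = L NAND H = H
y3 = D NAND y1 = H NAND H = L
y8 = NOT B = NOT L = H
y10 = y1 NAND y3 = H NAND L = H

y3 = L  y8 = H  y10 = H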